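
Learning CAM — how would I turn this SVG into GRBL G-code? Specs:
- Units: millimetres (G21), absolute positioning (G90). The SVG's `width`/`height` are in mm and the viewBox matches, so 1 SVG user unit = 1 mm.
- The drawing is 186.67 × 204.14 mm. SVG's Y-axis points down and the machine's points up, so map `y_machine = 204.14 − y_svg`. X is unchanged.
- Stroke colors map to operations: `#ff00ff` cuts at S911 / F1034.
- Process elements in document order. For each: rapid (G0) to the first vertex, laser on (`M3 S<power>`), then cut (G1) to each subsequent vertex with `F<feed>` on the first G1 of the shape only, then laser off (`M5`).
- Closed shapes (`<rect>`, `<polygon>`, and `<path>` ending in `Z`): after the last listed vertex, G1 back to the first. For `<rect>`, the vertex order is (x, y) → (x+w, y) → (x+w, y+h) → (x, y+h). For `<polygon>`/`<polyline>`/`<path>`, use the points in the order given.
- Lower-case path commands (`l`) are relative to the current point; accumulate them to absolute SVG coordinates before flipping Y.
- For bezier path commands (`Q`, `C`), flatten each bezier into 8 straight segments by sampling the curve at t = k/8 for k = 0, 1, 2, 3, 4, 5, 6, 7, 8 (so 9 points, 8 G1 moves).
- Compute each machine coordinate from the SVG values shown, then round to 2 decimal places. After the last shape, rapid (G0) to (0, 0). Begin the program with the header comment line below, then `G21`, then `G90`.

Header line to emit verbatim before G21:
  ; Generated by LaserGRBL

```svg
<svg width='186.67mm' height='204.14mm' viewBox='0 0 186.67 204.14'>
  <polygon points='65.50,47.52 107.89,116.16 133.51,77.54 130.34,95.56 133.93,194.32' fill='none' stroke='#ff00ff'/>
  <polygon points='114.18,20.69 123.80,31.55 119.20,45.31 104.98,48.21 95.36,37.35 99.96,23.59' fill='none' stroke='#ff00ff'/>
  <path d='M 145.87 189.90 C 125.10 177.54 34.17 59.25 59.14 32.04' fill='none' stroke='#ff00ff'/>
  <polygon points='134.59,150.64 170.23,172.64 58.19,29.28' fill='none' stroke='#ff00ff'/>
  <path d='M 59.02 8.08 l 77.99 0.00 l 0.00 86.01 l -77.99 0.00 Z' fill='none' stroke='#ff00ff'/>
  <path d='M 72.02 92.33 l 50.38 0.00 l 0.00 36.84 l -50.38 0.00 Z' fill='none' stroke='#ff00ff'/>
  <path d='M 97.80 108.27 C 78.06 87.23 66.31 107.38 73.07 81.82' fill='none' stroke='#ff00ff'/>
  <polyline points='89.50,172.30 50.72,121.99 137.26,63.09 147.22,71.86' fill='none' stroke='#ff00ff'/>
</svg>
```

; Generated by LaserGRBL
G21
G90
G0 X65.50 Y156.62
M3 S911
G1 X107.89 Y87.98 F1034
G1 X133.51 Y126.60
G1 X130.34 Y108.58
G1 X133.93 Y9.82
G1 X65.50 Y156.62
M5
G0 X114.18 Y183.45
M3 S911
G1 X123.80 Y172.59 F1034
G1 X119.20 Y158.83
G1 X104.98 Y155.93
G1 X95.36 Y166.79
G1 X99.96 Y180.55
G1 X114.18 Y183.45
M5
G0 X145.87 Y14.24
M3 S911
G1 X135.16 Y23.46 F1034
G1 X120.04 Y40.29
G1 X102.72 Y62.45
G1 X85.35 Y87.60
G1 X70.13 Y113.45
G1 X59.24 Y137.69
G1 X54.85 Y158.01
G1 X59.14 Y172.10
M5
G0 X134.59 Y53.50
M3 S911
G1 X170.23 Y31.50 F1034
G1 X58.19 Y174.86
G1 X134.59 Y53.50
M5
G0 X59.02 Y196.06
M3 S911
G1 X137.01 Y196.06 F1034
G1 X137.01 Y110.05
G1 X59.02 Y110.05
G1 X59.02 Y196.06
M5
G0 X72.02 Y111.81
M3 S911
G1 X122.40 Y111.81 F1034
G1 X122.40 Y74.97
G1 X72.02 Y74.97
G1 X72.02 Y111.81
M5
G0 X97.80 Y95.87
M3 S911
G1 X90.79 Y102.00 F1034
G1 X84.66 Y105.28
G1 X79.52 Y106.75
G1 X75.50 Y107.40
G1 X72.72 Y108.27
G1 X71.31 Y110.36
G1 X71.38 Y114.71
G1 X73.07 Y122.32
M5
G0 X89.50 Y31.84
M3 S911
G1 X50.72 Y82.15 F1034
G1 X137.26 Y141.05
G1 X147.22 Y132.28
M5
G0 X0.00 Y0.00

1 u = 1 mm; y_m = 204.14 − y.

[1] `<polygon>` closed polygon, #ff00ff→cut S911 F1034: (65.50,156.62) → (107.89,87.98) → (133.51,126.60) → (130.34,108.58) → (133.93,9.82) → (65.50,156.62) (closed)

[2] `<polygon>` regular polygon, #ff00ff→cut S911 F1034: (114.18,183.45) → (123.80,172.59) → (119.20,158.83) → (104.98,155.93) → (95.36,166.79) → (99.96,180.55) → (114.18,183.45) (closed)

[3] `<path>` cubic bezier, #ff00ff→cut S911 F1034: (145.87,14.24) → (135.16,23.46) → (120.04,40.29) → (102.72,62.45) → (85.35,87.60) → (70.13,113.45) → (59.24,137.69) → (54.85,158.01) → (59.14,172.10)

[4] `<polygon>` closed polygon, #ff00ff→cut S911 F1034: (134.59,53.50) → (170.23,31.50) → (58.19,174.86) → (134.59,53.50) (closed)

[5] `<path>` rectangle, #ff00ff→cut S911 F1034: (59.02,196.06) → (137.01,196.06) → (137.01,110.05) → (59.02,110.05) → (59.02,196.06) (closed)

[6] `<path>` rectangle, #ff00ff→cut S911 F1034: (72.02,111.81) → (122.40,111.81) → (122.40,74.97) → (72.02,74.97) → (72.02,111.81) (closed)

[7] `<path>` cubic bezier, #ff00ff→cut S911 F1034: (97.80,95.87) → (90.79,102.00) → (84.66,105.28) → (79.52,106.75) → (75.50,107.40) → (72.72,108.27) → (71.31,110.36) → (71.38,114.71) → (73.07,122.32)

[8] `<polyline>` open polyline, #ff00ff→cut S911 F1034: (89.50,31.84) → (50.72,82.15) → (137.26,141.05) → (147.22,132.28)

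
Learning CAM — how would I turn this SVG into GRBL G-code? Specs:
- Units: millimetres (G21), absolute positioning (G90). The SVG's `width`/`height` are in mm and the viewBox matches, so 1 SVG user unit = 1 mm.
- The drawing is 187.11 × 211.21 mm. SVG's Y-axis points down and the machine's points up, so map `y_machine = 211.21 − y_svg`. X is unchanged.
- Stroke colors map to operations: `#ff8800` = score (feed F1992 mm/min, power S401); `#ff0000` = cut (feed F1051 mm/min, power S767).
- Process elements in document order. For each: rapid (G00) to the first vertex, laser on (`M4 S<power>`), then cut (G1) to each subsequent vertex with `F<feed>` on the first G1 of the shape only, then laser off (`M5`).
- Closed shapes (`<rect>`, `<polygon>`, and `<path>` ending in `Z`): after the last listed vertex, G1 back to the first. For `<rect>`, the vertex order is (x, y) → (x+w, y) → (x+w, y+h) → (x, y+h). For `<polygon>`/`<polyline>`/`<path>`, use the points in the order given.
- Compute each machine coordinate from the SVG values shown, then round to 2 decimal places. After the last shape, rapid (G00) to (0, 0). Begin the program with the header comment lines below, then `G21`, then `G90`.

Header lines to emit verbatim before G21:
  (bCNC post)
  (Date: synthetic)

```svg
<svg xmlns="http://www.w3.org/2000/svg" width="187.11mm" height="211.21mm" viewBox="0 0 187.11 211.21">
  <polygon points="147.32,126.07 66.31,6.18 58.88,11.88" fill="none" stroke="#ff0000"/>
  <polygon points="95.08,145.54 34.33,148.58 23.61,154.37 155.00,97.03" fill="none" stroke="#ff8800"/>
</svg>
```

1 u = 1 mm; y_m = 211.21 − y.

[1] `<polygon>` closed polygon, #ff0000→cut S767 F1051: (147.32,85.14) → (66.31,205.03) → (58.88,199.33) → (147.32,85.14) (closed)

[2] `<polygon>` closed polygon, #ff8800→score S401 F1992: (95.08,65.67) → (34.33,62.63) → (23.61,56.84) → (155.00,114.18) → (95.08,65.67) (closed)

(bCNC post)
(Date: synthetic)
G21
G90
G00 X147.32 Y85.14
M4 S767
G1 X66.31 Y205.03 F1051
G1 X58.88 Y199.33
G1 X147.32 Y85.14
M5
G00 X95.08 Y65.67
M4 S401
G1 X34.33 Y62.63 F1992
G1 X23.61 Y56.84
G1 X155.00 Y114.18
G1 X95.08 Y65.67
M5
G00 X0.00 Y0.00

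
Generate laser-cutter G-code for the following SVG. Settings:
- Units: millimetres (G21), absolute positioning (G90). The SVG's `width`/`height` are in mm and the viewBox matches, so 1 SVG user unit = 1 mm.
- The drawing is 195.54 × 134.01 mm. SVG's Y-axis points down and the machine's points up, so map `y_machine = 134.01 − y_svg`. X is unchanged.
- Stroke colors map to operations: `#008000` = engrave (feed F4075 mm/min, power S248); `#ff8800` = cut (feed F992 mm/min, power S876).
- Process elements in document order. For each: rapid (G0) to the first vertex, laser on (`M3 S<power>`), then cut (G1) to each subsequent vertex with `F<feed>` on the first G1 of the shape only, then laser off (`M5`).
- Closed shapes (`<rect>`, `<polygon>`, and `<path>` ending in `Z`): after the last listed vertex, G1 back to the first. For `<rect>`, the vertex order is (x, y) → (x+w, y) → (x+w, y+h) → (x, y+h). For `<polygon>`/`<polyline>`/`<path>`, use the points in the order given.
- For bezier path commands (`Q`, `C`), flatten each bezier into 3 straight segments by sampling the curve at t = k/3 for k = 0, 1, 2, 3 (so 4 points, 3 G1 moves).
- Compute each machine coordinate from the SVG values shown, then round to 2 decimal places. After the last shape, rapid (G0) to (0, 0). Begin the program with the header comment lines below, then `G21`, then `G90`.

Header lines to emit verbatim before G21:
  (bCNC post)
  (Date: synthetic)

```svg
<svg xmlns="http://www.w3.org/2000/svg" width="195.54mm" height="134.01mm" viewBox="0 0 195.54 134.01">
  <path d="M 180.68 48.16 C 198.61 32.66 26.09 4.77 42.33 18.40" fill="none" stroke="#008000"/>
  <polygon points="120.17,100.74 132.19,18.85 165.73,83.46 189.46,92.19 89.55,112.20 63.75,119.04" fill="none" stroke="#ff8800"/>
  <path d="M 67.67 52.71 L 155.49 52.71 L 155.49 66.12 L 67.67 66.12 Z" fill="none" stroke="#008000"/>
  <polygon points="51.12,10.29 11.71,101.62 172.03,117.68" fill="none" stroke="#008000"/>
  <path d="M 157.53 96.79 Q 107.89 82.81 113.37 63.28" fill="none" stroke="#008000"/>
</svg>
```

Since the viewBox matches the mm dimensions, user units are millimetres directly. The only transform is the Y-flip y_m = 134.01 − y_svg.

Shape 1 is a cubic bezier drawn with `<path>`. Its stroke #008000 means engrave at S248, F4075. After flipping Y the toolpath is (180.68,85.85) → (149.17,103.48) → (74.97,117.40) → (42.33,115.61).

Shape 2 is a closed polygon drawn with `<polygon>`. Its stroke #ff8800 means cut at S876, F992. After flipping Y the toolpath is (120.17,33.27) → (132.19,115.16) → (165.73,50.55) → (189.46,41.82) → (89.55,21.81) → (63.75,14.97) → (120.17,33.27), returning to the start.

Shape 3 is a rectangle drawn with `<path>`. Its stroke #008000 means engrave at S248, F4075. After flipping Y the toolpath is (67.67,81.30) → (155.49,81.30) → (155.49,67.89) → (67.67,67.89) → (67.67,81.30), returning to the start.

Shape 4 is a closed polygon drawn with `<polygon>`. Its stroke #008000 means engrave at S248, F4075. After flipping Y the toolpath is (51.12,123.72) → (11.71,32.39) → (172.03,16.33) → (51.12,123.72), returning to the start.

Shape 5 is a quadratic bezier drawn with `<path>`. Its stroke #008000 means engrave at S248, F4075. After flipping Y the toolpath is (157.53,37.22) → (130.56,47.16) → (115.84,58.33) → (113.37,70.73).

(bCNC post)
(Date: synthetic)
G21
G90
G0 X180.68 Y85.85
M3 S248
G1 X149.17 Y103.48 F4075
G1 X74.97 Y117.40
G1 X42.33 Y115.61
M5
G0 X120.17 Y33.27
M3 S876
G1 X132.19 Y115.16 F992
G1 X165.73 Y50.55
G1 X189.46 Y41.82
G1 X89.55 Y21.81
G1 X63.75 Y14.97
G1 X120.17 Y33.27
M5
G0 X67.67 Y81.30
M3 S248
G1 X155.49 Y81.30 F4075
G1 X155.49 Y67.89
G1 X67.67 Y67.89
G1 X67.67 Y81.30
M5
G0 X51.12 Y123.72
M3 S248
G1 X11.71 Y32.39 F4075
G1 X172.03 Y16.33
G1 X51.12 Y123.72
M5
G0 X157.53 Y37.22
M3 S248
G1 X130.56 Y47.16 F4075
G1 X115.84 Y58.33
G1 X113.37 Y70.73
M5
G0 X0.00 Y0.00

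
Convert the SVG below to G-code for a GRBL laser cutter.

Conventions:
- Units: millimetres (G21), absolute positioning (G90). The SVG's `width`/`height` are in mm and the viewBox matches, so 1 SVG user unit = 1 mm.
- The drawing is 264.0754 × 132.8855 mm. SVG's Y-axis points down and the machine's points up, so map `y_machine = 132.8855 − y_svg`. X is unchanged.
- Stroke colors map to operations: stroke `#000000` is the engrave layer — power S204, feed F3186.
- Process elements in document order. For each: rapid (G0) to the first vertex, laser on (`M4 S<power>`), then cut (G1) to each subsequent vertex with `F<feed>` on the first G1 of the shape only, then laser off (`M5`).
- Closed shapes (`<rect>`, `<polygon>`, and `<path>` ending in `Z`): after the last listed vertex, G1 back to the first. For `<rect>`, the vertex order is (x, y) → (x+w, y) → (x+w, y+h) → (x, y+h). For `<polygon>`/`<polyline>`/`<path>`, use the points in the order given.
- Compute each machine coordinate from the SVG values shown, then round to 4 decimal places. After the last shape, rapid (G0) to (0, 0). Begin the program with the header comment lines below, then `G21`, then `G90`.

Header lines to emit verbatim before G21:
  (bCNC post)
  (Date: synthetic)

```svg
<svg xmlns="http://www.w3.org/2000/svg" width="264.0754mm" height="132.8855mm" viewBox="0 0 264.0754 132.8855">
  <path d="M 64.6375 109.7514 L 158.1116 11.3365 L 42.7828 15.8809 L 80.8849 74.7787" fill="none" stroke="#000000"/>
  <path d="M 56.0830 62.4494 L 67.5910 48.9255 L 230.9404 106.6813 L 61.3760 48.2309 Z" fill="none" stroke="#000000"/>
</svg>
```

Since the viewBox matches the mm dimensions, user units are millimetres directly. The only transform is the Y-flip y_m = 132.8855 − y_svg.

Shape 1 is a open polyline drawn with `<path>`. Its stroke #000000 means engrave at S204, F3186. After flipping Y the toolpath is (64.6375,23.1341) → (158.1116,121.5490) → (42.7828,117.0046) → (80.8849,58.1068).

Shape 2 is a closed polygon drawn with `<path>`. Its stroke #000000 means engrave at S204, F3186. After flipping Y the toolpath is (56.0830,70.4361) → (67.5910,83.9600) → (230.9404,26.2042) → (61.3760,84.6546) → (56.0830,70.4361), returning to the start.

(bCNC post)
(Date: synthetic)
G21
G90
G0 X64.6375 Y23.1341
M4 S204
G1 X158.1116 Y121.5490 F3186
G1 X42.7828 Y117.0046
G1 X80.8849 Y58.1068
M5
G0 X56.0830 Y70.4361
M4 S204
G1 X67.5910 Y83.9600 F3186
G1 X230.9404 Y26.2042
G1 X61.3760 Y84.6546
G1 X56.0830 Y70.4361
M5
G0 X0.0000 Y0.0000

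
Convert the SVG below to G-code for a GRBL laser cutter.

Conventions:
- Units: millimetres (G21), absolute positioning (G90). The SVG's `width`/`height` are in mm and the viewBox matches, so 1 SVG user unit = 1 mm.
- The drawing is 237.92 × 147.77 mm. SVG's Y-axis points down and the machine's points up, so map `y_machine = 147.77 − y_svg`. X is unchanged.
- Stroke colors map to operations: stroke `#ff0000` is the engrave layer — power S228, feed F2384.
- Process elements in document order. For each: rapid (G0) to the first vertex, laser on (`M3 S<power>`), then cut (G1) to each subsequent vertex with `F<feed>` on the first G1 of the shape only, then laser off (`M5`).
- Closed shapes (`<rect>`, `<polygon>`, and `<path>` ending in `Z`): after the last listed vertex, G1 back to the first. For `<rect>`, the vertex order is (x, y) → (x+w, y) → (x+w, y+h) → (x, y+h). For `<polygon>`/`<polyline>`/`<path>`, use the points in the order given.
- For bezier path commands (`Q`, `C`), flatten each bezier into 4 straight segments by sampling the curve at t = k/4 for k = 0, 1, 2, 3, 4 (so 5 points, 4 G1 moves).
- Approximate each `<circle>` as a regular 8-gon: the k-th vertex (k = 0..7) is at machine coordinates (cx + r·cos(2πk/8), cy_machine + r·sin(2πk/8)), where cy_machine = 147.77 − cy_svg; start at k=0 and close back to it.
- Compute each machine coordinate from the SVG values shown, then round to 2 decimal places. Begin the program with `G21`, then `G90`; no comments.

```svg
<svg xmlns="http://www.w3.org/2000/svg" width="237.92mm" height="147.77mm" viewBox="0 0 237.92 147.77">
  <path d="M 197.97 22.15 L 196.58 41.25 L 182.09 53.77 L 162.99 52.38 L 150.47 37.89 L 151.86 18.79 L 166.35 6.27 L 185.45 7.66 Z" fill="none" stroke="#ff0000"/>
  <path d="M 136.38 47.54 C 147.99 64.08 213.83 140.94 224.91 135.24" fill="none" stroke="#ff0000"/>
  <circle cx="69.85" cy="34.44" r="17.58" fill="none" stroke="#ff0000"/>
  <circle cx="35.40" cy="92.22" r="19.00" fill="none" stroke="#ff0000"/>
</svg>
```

viewBox `0 0 237.92 147.77` with mm width/height → 1 unit = 1 mm. Flip: y_m = 147.77 − y_svg.

**Shape 1** — `<path>` regular polygon, stroke `#ff0000` → engrave (S228, F2384). Machine vertices: (197.97,125.62) → (196.58,106.52) → (182.09,94.00) → (162.99,95.39) → (150.47,109.88) → (151.86,128.98) → (166.35,141.50) → (185.45,140.11) → (197.97,125.62). Closed: final G1 returns to the first vertex.

**Shape 2** — `<path>` cubic bezier, stroke `#ff0000` → engrave (S228, F2384). Control points (SVG): P0=(136.38,47.54), P1=(147.99,64.08), P2=(213.83,140.94), P3=(224.91,135.24); sampled at t=k/4. Machine vertices: (136.38,100.23) → (153.55,78.75) → (180.84,48.04) → (208.04,21.50) → (224.91,12.53). Open path.

**Shape 3** — `<circle>` circle, stroke `#ff0000` → engrave (S228, F2384). Machine vertices: (87.43,113.33) → (82.28,125.76) → (69.85,130.91) → (57.42,125.76) → (52.27,113.33) → (57.42,100.90) → (69.85,95.75) → (82.28,100.90) → (87.43,113.33). Closed: final G1 returns to the first vertex.

**Shape 4** — `<circle>` circle, stroke `#ff0000` → engrave (S228, F2384). Machine vertices: (54.40,55.55) → (48.84,68.99) → (35.40,74.55) → (21.96,68.99) → (16.40,55.55) → (21.96,42.11) → (35.40,36.55) → (48.84,42.11) → (54.40,55.55). Closed: final G1 returns to the first vertex.

G21
G90
G0 X197.97 Y125.62
M3 S228
G1 X196.58 Y106.52 F2384
G1 X182.09 Y94.00
G1 X162.99 Y95.39
G1 X150.47 Y109.88
G1 X151.86 Y128.98
G1 X166.35 Y141.50
G1 X185.45 Y140.11
G1 X197.97 Y125.62
M5
G0 X136.38 Y100.23
M3 S228
G1 X153.55 Y78.75 F2384
G1 X180.84 Y48.04
G1 X208.04 Y21.50
G1 X224.91 Y12.53
M5
G0 X87.43 Y113.33
M3 S228
G1 X82.28 Y125.76 F2384
G1 X69.85 Y130.91
G1 X57.42 Y125.76
G1 X52.27 Y113.33
G1 X57.42 Y100.90
G1 X69.85 Y95.75
G1 X82.28 Y100.90
G1 X87.43 Y113.33
M5
G0 X54.40 Y55.55
M3 S228
G1 X48.84 Y68.99 F2384
G1 X35.40 Y74.55
G1 X21.96 Y68.99
G1 X16.40 Y55.55
G1 X21.96 Y42.11
G1 X35.40 Y36.55
G1 X48.84 Y42.11
G1 X54.40 Y55.55
M5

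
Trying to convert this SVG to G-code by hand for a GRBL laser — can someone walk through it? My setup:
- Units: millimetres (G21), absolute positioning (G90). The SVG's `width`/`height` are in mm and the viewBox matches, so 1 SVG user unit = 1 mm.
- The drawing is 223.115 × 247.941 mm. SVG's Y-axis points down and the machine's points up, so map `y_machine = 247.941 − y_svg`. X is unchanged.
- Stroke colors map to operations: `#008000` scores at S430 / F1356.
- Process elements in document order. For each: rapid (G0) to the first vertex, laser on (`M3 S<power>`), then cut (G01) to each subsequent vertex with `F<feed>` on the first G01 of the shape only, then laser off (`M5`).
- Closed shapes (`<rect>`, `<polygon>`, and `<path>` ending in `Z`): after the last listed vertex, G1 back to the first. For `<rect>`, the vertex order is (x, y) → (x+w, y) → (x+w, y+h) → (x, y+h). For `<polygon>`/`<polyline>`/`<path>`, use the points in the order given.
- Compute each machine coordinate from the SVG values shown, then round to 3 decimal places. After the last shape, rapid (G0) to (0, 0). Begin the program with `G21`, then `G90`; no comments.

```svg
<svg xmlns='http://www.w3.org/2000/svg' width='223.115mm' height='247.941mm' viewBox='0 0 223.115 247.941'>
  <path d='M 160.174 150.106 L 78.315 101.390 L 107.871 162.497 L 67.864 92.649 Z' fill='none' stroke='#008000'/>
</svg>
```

G21
G90
G0 X160.174 Y97.835
M3 S430
G01 X78.315 Y146.551 F1356
G01 X107.871 Y85.444
G01 X67.864 Y155.292
G01 X160.174 Y97.835
M5
G0 X0.000 Y0.000

1 u = 1 mm; y_m = 247.941 − y.

[1] `<path>` closed polygon, #008000→score S430 F1356: (160.174,97.835) → (78.315,146.551) → (107.871,85.444) → (67.864,155.292) → (160.174,97.835) (closed)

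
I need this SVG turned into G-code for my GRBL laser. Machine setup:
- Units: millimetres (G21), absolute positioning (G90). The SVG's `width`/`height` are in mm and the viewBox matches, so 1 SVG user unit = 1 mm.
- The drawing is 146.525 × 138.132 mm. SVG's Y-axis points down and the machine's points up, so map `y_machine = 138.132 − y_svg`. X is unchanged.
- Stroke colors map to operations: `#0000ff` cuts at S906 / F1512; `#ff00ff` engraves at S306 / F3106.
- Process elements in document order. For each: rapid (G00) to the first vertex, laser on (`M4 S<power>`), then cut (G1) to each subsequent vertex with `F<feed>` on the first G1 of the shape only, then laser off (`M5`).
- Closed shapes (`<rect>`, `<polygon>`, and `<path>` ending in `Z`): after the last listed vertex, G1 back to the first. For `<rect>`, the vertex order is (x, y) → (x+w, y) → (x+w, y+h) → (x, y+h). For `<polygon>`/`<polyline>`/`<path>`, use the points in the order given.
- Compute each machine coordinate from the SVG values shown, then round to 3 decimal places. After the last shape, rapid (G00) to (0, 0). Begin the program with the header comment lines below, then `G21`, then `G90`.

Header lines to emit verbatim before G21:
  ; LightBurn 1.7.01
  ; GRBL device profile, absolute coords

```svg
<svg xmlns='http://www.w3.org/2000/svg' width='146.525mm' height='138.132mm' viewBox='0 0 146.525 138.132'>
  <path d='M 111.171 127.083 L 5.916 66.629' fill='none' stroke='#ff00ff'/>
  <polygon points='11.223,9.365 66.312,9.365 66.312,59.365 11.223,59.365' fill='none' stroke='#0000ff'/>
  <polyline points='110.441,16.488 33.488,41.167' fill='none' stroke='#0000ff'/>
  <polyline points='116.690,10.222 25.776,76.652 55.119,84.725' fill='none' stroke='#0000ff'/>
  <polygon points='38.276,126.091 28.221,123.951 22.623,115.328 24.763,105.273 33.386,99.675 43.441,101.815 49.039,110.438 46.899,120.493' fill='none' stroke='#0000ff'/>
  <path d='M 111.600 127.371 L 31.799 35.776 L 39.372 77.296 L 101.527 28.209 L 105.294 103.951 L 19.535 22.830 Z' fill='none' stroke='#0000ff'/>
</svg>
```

1 u = 1 mm; y_m = 138.132 − y.

[1] `<path>` line segment, #ff00ff→engrave S306 F3106: (111.171,11.049) → (5.916,71.503)

[2] `<polygon>` rectangle, #0000ff→cut S906 F1512: (11.223,128.767) → (66.312,128.767) → (66.312,78.767) → (11.223,78.767) → (11.223,128.767) (closed)

[3] `<polyline>` line segment, #0000ff→cut S906 F1512: (110.441,121.644) → (33.488,96.965)

[4] `<polyline>` open polyline, #0000ff→cut S906 F1512: (116.690,127.910) → (25.776,61.480) → (55.119,53.407)

[5] `<polygon>` regular polygon, #0000ff→cut S906 F1512: (38.276,12.041) → (28.221,14.181) → (22.623,22.804) → (24.763,32.859) → (33.386,38.457) → (43.441,36.317) → (49.039,27.694) → (46.899,17.639) → (38.276,12.041) (closed)

[6] `<path>` closed polygon, #0000ff→cut S906 F1512: (111.600,10.761) → (31.799,102.356) → (39.372,60.836) → (101.527,109.923) → (105.294,34.181) → (19.535,115.302) → (111.600,10.761) (closed)

; LightBurn 1.7.01
; GRBL device profile, absolute coords
G21
G90
G00 X111.171 Y11.049
M4 S306
G1 X5.916 Y71.503 F3106
M5
G00 X11.223 Y128.767
M4 S906
G1 X66.312 Y128.767 F1512
G1 X66.312 Y78.767
G1 X11.223 Y78.767
G1 X11.223 Y128.767
M5
G00 X110.441 Y121.644
M4 S906
G1 X33.488 Y96.965 F1512
M5
G00 X116.690 Y127.910
M4 S906
G1 X25.776 Y61.480 F1512
G1 X55.119 Y53.407
M5
G00 X38.276 Y12.041
M4 S906
G1 X28.221 Y14.181 F1512
G1 X22.623 Y22.804
G1 X24.763 Y32.859
G1 X33.386 Y38.457
G1 X43.441 Y36.317
G1 X49.039 Y27.694
G1 X46.899 Y17.639
G1 X38.276 Y12.041
M5
G00 X111.600 Y10.761
M4 S906
G1 X31.799 Y102.356 F1512
G1 X39.372 Y60.836
G1 X101.527 Y109.923
G1 X105.294 Y34.181
G1 X19.535 Y115.302
G1 X111.600 Y10.761
M5
G00 X0.000 Y0.000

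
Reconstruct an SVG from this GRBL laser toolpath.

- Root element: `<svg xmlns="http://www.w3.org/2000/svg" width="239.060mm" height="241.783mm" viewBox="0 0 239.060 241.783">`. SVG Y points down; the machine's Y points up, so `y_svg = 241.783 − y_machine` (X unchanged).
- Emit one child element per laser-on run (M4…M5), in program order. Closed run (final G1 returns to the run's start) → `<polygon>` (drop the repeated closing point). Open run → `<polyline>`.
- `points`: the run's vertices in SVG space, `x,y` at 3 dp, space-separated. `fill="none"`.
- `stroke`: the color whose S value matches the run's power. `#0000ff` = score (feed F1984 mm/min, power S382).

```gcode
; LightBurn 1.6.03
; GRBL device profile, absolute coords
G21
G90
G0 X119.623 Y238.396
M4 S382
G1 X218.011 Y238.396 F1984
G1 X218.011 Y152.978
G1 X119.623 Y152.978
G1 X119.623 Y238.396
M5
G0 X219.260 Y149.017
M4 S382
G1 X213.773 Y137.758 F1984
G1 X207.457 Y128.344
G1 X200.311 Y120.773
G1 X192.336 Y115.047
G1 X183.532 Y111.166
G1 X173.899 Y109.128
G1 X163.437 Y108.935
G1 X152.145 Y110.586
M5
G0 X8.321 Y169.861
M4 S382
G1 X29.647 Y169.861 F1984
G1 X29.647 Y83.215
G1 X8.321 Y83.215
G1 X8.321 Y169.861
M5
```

<svg xmlns="http://www.w3.org/2000/svg" width="239.060mm" height="241.783mm" viewBox="0 0 239.060 241.783">
  <polygon points="119.623,3.387 218.011,3.387 218.011,88.805 119.623,88.805" fill="none" stroke="#0000ff"/>
  <polyline points="219.260,92.766 213.773,104.025 207.457,113.439 200.311,121.010 192.336,126.736 183.532,130.617 173.899,132.655 163.437,132.848 152.145,131.197" fill="none" stroke="#0000ff"/>
  <polygon points="8.321,71.922 29.647,71.922 29.647,158.568 8.321,158.568" fill="none" stroke="#0000ff"/>
</svg>

Machine Y-up, SVG Y-down with viewBox height 241.783, so y_svg = 241.783 − y_machine; X carries over. Every run uses S382, so all elements get stroke `#0000ff` (score).

Run 1: The run returns to its start, so emit a `<polygon>` with points (Y-flipped): 119.623,3.387 218.011,3.387 218.011,88.805 119.623,88.805.

Run 2: The run is open, so emit a `<polyline>` with points (Y-flipped): 219.260,92.766 213.773,104.025 207.457,113.439 200.311,121.010 192.336,126.736 183.532,130.617 173.899,132.655 163.437,132.848 152.145,131.197.

Run 3: The run returns to its start, so emit a `<polygon>` with points (Y-flipped): 8.321,71.922 29.647,71.922 29.647,158.568 8.321,158.568.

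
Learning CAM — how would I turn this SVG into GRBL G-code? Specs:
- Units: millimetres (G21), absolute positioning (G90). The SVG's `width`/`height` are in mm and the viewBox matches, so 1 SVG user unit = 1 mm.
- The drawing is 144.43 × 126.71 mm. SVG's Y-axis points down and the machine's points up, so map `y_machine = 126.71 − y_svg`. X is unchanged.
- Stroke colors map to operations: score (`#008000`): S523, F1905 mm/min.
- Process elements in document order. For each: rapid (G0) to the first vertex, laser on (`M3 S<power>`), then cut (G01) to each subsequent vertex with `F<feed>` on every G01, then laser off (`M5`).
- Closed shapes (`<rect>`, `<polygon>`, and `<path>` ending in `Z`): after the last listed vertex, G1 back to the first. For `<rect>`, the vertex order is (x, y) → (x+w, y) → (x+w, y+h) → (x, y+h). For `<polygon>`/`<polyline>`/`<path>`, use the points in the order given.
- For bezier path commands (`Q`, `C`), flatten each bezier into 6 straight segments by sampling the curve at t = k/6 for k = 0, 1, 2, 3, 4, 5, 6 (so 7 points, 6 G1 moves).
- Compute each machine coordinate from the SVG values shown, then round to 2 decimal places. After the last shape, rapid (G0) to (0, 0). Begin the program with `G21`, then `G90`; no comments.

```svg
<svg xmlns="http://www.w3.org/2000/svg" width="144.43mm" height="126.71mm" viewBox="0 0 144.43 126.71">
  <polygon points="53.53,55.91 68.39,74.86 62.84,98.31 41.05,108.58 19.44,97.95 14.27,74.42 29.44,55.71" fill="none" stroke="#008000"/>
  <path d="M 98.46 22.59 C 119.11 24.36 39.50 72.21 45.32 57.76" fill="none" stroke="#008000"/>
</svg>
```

G21
G90
G0 X53.53 Y70.80
M3 S523
G01 X68.39 Y51.85 F1905
G01 X62.84 Y28.40 F1905
G01 X41.05 Y18.13 F1905
G01 X19.44 Y28.76 F1905
G01 X14.27 Y52.29 F1905
G01 X29.44 Y71.00 F1905
G01 X53.53 Y70.80 F1905
M5
G0 X98.46 Y104.12
M3 S523
G01 X101.29 Y99.90 F1905
G01 X92.57 Y91.00 F1905
G01 X77.45 Y80.45 F1905
G01 X61.10 Y71.25 F1905
G01 X48.67 Y66.41 F1905
G01 X45.32 Y68.95 F1905
M5
G0 X0.00 Y0.00

viewBox `0 0 144.43 126.71` with mm width/height → 1 unit = 1 mm. Flip: y_m = 126.71 − y_svg.

**Shape 1** — `<polygon>` regular polygon, stroke `#008000` → score (S523, F1905). Machine vertices: (53.53,70.80) → (68.39,51.85) → (62.84,28.40) → (41.05,18.13) → (19.44,28.76) → (14.27,52.29) → (29.44,71.00) → (53.53,70.80). Closed: final G1 returns to the first vertex.

**Shape 2** — `<path>` cubic bezier, stroke `#008000` → score (S523, F1905). Control points (SVG): P0=(98.46,22.59), P1=(119.11,24.36), P2=(39.50,72.21), P3=(45.32,57.76); sampled at t=k/6. Machine vertices: (98.46,104.12) → (101.29,99.90) → (92.57,91.00) → (77.45,80.45) → (61.10,71.25) → (48.67,66.41) → (45.32,68.95). Open path.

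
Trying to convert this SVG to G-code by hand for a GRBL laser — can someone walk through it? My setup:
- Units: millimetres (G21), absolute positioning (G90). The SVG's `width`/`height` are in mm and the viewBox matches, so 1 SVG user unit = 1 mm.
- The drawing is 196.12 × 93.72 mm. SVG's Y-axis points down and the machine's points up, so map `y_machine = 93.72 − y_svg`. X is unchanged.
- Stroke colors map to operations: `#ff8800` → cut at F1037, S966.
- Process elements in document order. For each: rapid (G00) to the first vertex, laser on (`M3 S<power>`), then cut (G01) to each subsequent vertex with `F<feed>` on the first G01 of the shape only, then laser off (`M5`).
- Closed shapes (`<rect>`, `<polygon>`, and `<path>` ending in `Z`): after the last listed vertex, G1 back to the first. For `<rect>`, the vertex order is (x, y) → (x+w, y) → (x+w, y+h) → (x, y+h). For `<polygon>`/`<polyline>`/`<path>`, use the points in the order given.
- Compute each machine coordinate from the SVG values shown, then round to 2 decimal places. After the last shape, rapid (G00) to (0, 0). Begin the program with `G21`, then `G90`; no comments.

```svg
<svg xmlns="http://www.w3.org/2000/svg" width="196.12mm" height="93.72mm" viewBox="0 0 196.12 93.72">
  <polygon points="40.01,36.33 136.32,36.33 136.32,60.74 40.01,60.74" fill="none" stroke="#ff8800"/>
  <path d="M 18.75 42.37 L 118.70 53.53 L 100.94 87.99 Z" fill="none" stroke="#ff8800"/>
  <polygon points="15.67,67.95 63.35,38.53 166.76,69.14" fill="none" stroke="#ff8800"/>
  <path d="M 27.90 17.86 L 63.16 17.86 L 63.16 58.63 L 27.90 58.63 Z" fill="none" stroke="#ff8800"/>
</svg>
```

Since the viewBox matches the mm dimensions, user units are millimetres directly. The only transform is the Y-flip y_m = 93.72 − y_svg.

Shape 1 is a rectangle drawn with `<polygon>`. Its stroke #ff8800 means cut at S966, F1037. After flipping Y the toolpath is (40.01,57.39) → (136.32,57.39) → (136.32,32.98) → (40.01,32.98) → (40.01,57.39), returning to the start.

Shape 2 is a closed polygon drawn with `<path>`. Its stroke #ff8800 means cut at S966, F1037. After flipping Y the toolpath is (18.75,51.35) → (118.70,40.19) → (100.94,5.73) → (18.75,51.35), returning to the start.

Shape 3 is a closed polygon drawn with `<polygon>`. Its stroke #ff8800 means cut at S966, F1037. After flipping Y the toolpath is (15.67,25.77) → (63.35,55.19) → (166.76,24.58) → (15.67,25.77), returning to the start.

Shape 4 is a rectangle drawn with `<path>`. Its stroke #ff8800 means cut at S966, F1037. After flipping Y the toolpath is (27.90,75.86) → (63.16,75.86) → (63.16,35.09) → (27.90,35.09) → (27.90,75.86), returning to the start.

G21
G90
G00 X40.01 Y57.39
M3 S966
G01 X136.32 Y57.39 F1037
G01 X136.32 Y32.98
G01 X40.01 Y32.98
G01 X40.01 Y57.39
M5
G00 X18.75 Y51.35
M3 S966
G01 X118.70 Y40.19 F1037
G01 X100.94 Y5.73
G01 X18.75 Y51.35
M5
G00 X15.67 Y25.77
M3 S966
G01 X63.35 Y55.19 F1037
G01 X166.76 Y24.58
G01 X15.67 Y25.77
M5
G00 X27.90 Y75.86
M3 S966
G01 X63.16 Y75.86 F1037
G01 X63.16 Y35.09
G01 X27.90 Y35.09
G01 X27.90 Y75.86
M5
G00 X0.00 Y0.00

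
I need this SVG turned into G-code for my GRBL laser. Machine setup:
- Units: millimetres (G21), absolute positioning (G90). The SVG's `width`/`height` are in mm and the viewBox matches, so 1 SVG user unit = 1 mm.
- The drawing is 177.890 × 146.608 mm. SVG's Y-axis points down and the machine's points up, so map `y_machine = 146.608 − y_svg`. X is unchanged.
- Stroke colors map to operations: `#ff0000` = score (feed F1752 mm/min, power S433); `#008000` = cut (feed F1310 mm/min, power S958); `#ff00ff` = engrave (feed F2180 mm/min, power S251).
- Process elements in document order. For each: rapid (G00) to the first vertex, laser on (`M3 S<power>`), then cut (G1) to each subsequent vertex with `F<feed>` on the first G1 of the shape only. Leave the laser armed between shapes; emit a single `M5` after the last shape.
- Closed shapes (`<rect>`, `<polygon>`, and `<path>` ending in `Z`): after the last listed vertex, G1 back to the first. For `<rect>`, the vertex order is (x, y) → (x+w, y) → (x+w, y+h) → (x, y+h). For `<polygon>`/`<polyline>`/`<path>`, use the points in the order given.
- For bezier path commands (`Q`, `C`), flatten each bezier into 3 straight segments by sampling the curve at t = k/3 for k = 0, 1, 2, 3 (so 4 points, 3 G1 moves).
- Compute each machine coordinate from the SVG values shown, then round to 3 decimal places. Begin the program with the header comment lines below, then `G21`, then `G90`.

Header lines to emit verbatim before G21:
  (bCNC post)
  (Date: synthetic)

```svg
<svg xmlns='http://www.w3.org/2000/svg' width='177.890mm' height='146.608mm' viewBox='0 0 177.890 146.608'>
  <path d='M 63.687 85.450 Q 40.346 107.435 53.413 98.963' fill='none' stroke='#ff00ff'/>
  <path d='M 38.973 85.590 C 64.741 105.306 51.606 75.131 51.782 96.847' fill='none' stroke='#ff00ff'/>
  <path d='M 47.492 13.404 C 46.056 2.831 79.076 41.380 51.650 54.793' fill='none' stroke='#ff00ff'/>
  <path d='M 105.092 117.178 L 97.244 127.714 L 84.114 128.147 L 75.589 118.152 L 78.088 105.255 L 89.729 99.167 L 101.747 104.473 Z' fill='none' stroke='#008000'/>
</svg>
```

viewBox `0 0 177.890 146.608` with mm width/height → 1 unit = 1 mm. Flip: y_m = 146.608 − y_svg.

**Shape 1** — `<path>` quadratic bezier, stroke `#ff00ff` → engrave (S251, F2180). Control points (SVG): P0=(63.687,85.450), P1=(40.346,107.435), P2=(53.413,98.963); sampled at t=k/3. Machine vertices: (63.687,61.158) → (52.172,49.885) → (48.747,45.381) → (53.413,47.645). Open path.

**Shape 2** — `<path>` cubic bezier, stroke `#ff00ff` → engrave (S251, F2180). Control points (SVG): P0=(38.973,85.590), P1=(64.741,105.306), P2=(51.606,75.131), P3=(51.782,96.847); sampled at t=k/3. Machine vertices: (38.973,61.018) → (53.707,54.163) → (54.109,57.950) → (51.782,49.761). Open path.

**Shape 3** — `<path>` cubic bezier, stroke `#ff00ff` → engrave (S251, F2180). Control points (SVG): P0=(47.492,13.404), P1=(46.056,2.831), P2=(79.076,41.380), P3=(51.650,54.793); sampled at t=k/3. Machine vertices: (47.492,133.204) → (54.026,130.153) → (62.442,110.856) → (51.650,91.815). Open path.

**Shape 4** — `<path>` regular polygon, stroke `#008000` → cut (S958, F1310). Machine vertices: (105.092,29.430) → (97.244,18.894) → (84.114,18.461) → (75.589,28.456) → (78.088,41.353) → (89.729,47.441) → (101.747,42.135) → (105.092,29.430). Closed: final G1 returns to the first vertex.

(bCNC post)
(Date: synthetic)
G21
G90
G00 X63.687 Y61.158
M3 S251
G1 X52.172 Y49.885 F2180
G1 X48.747 Y45.381
G1 X53.413 Y47.645
G00 X38.973 Y61.018
M3 S251
G1 X53.707 Y54.163 F2180
G1 X54.109 Y57.950
G1 X51.782 Y49.761
G00 X47.492 Y133.204
M3 S251
G1 X54.026 Y130.153 F2180
G1 X62.442 Y110.856
G1 X51.650 Y91.815
G00 X105.092 Y29.430
M3 S958
G1 X97.244 Y18.894 F1310
G1 X84.114 Y18.461
G1 X75.589 Y28.456
G1 X78.088 Y41.353
G1 X89.729 Y47.441
G1 X101.747 Y42.135
G1 X105.092 Y29.430
M5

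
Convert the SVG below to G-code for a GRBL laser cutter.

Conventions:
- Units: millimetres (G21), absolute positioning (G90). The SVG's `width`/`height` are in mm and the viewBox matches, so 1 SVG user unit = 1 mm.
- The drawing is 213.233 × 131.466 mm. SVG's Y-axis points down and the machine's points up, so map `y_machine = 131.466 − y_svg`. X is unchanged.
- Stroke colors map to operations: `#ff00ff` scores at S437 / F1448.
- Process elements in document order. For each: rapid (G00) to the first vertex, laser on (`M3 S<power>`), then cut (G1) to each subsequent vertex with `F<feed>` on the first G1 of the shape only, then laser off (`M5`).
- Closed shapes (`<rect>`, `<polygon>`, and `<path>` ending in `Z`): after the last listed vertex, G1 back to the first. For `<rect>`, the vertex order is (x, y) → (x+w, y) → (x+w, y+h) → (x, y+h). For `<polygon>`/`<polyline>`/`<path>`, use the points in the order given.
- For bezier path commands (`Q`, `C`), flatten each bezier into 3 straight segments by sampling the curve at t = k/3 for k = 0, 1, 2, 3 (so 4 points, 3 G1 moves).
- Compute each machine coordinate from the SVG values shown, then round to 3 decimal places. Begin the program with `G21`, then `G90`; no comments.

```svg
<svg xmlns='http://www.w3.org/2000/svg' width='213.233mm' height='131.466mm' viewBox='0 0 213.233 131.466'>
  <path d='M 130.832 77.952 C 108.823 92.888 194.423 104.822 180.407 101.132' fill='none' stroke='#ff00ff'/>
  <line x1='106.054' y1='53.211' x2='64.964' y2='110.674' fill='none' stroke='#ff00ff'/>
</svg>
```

G21
G90
G00 X130.832 Y53.514
M3 S437
G1 X137.018 Y40.046 F1448
G1 X168.893 Y31.385
G1 X180.407 Y30.334
M5
G00 X106.054 Y78.255
M3 S437
G1 X64.964 Y20.792 F1448
M5

1 u = 1 mm; y_m = 131.466 − y.

[1] `<path>` cubic bezier, #ff00ff→score S437 F1448: (130.832,53.514) → (137.018,40.046) → (168.893,31.385) → (180.407,30.334)

[2] `<line>` line segment, #ff00ff→score S437 F1448: (106.054,78.255) → (64.964,20.792)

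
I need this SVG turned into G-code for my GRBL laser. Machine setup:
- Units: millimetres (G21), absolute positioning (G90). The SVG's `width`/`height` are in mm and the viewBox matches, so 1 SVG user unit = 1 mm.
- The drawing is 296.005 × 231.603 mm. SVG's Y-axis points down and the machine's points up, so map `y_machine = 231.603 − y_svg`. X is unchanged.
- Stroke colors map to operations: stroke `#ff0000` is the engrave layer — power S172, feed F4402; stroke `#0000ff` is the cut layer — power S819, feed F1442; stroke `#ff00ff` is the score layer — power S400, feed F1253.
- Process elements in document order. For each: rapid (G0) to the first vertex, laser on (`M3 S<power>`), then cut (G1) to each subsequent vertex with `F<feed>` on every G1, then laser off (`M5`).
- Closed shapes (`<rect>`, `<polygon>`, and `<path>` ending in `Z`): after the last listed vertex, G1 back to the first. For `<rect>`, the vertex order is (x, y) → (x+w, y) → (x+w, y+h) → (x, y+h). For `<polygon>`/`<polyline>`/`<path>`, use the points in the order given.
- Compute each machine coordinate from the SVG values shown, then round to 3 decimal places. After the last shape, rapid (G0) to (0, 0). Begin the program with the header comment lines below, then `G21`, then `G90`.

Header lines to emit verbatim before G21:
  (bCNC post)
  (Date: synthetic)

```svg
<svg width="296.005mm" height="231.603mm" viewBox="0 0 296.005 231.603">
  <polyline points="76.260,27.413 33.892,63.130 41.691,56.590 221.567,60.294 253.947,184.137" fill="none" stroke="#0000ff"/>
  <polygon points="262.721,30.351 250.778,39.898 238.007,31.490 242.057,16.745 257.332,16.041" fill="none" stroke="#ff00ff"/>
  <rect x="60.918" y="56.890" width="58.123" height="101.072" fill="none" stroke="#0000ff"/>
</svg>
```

1 u = 1 mm; y_m = 231.603 − y.

[1] `<polyline>` open polyline, #0000ff→cut S819 F1442: (76.260,204.190) → (33.892,168.473) → (41.691,175.013) → (221.567,171.309) → (253.947,47.466)

[2] `<polygon>` regular polygon, #ff00ff→score S400 F1253: (262.721,201.252) → (250.778,191.705) → (238.007,200.113) → (242.057,214.858) → (257.332,215.562) → (262.721,201.252) (closed)

[3] `<rect>` rectangle, #0000ff→cut S819 F1442: (60.918,174.713) → (119.041,174.713) → (119.041,73.641) → (60.918,73.641) → (60.918,174.713) (closed)

(bCNC post)
(Date: synthetic)
G21
G90
G0 X76.260 Y204.190
M3 S819
G1 X33.892 Y168.473 F1442
G1 X41.691 Y175.013 F1442
G1 X221.567 Y171.309 F1442
G1 X253.947 Y47.466 F1442
M5
G0 X262.721 Y201.252
M3 S400
G1 X250.778 Y191.705 F1253
G1 X238.007 Y200.113 F1253
G1 X242.057 Y214.858 F1253
G1 X257.332 Y215.562 F1253
G1 X262.721 Y201.252 F1253
M5
G0 X60.918 Y174.713
M3 S819
G1 X119.041 Y174.713 F1442
G1 X119.041 Y73.641 F1442
G1 X60.918 Y73.641 F1442
G1 X60.918 Y174.713 F1442
M5
G0 X0.000 Y0.000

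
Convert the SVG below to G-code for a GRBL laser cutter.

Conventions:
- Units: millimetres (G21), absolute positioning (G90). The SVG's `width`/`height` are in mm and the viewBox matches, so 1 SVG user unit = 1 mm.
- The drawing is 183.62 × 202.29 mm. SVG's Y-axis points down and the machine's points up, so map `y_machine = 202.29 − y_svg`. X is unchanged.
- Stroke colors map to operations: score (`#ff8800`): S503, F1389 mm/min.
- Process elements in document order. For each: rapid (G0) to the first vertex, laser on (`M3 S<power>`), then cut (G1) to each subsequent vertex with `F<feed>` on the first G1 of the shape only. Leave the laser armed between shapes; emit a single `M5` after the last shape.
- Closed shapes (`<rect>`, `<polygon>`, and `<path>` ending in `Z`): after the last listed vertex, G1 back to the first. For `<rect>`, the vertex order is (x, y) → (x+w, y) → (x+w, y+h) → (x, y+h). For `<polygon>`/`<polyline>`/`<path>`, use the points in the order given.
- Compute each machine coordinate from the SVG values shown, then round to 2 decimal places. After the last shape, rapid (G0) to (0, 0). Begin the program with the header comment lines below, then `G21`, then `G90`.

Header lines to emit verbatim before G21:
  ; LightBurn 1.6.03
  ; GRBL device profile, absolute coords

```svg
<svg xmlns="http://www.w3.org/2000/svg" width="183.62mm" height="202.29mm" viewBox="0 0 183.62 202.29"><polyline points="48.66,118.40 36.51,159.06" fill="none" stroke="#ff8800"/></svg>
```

Since the viewBox matches the mm dimensions, user units are millimetres directly. The only transform is the Y-flip y_m = 202.29 − y_svg.

Shape 1 is a line segment drawn with `<polyline>`. Its stroke #ff8800 means score at S503, F1389. After flipping Y the toolpath is (48.66,83.89) → (36.51,43.23).

; LightBurn 1.6.03
; GRBL device profile, absolute coords
G21
G90
G0 X48.66 Y83.89
M3 S503
G1 X36.51 Y43.23 F1389
M5
G0 X0.00 Y0.00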